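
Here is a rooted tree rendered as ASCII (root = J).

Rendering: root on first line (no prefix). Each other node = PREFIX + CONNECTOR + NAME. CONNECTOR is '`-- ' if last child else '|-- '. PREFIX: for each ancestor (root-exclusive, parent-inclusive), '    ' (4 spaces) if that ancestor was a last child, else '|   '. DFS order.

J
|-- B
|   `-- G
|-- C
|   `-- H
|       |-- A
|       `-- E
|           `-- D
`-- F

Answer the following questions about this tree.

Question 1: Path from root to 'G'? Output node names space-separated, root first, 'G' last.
Walk down from root: J -> B -> G

Answer: J B G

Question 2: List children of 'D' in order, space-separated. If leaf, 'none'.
Node D's children (from adjacency): (leaf)

Answer: none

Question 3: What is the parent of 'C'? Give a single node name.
Answer: J

Derivation:
Scan adjacency: C appears as child of J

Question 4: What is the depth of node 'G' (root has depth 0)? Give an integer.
Answer: 2

Derivation:
Path from root to G: J -> B -> G
Depth = number of edges = 2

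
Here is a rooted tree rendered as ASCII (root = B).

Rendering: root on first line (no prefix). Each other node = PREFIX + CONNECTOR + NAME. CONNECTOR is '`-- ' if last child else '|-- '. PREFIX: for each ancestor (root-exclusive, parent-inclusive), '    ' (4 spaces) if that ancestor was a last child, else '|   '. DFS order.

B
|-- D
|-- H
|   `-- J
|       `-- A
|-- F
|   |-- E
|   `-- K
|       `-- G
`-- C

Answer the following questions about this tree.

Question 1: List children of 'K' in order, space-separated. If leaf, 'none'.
Answer: G

Derivation:
Node K's children (from adjacency): G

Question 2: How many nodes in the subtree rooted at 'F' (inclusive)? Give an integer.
Subtree rooted at F contains: E, F, G, K
Count = 4

Answer: 4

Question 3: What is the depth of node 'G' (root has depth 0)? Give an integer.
Path from root to G: B -> F -> K -> G
Depth = number of edges = 3

Answer: 3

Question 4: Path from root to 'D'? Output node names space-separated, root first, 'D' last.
Walk down from root: B -> D

Answer: B D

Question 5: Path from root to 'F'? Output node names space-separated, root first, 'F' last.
Walk down from root: B -> F

Answer: B F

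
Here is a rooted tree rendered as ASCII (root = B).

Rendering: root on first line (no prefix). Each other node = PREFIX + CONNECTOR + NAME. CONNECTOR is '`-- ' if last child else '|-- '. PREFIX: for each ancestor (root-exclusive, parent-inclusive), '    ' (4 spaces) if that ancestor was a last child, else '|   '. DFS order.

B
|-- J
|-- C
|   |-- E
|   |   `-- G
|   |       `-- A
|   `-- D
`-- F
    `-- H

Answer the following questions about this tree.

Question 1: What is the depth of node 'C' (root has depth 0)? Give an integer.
Answer: 1

Derivation:
Path from root to C: B -> C
Depth = number of edges = 1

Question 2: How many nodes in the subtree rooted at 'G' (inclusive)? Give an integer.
Subtree rooted at G contains: A, G
Count = 2

Answer: 2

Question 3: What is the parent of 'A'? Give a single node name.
Answer: G

Derivation:
Scan adjacency: A appears as child of G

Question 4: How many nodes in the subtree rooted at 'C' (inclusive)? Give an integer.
Answer: 5

Derivation:
Subtree rooted at C contains: A, C, D, E, G
Count = 5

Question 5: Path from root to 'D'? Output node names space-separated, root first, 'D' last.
Walk down from root: B -> C -> D

Answer: B C D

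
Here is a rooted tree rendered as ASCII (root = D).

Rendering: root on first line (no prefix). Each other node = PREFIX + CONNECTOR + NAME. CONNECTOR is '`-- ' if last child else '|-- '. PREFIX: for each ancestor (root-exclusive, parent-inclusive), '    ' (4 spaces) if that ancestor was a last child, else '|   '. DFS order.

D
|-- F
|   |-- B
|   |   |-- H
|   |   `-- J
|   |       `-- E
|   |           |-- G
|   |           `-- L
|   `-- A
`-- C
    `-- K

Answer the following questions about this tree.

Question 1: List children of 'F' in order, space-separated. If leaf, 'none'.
Answer: B A

Derivation:
Node F's children (from adjacency): B, A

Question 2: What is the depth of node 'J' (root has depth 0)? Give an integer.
Answer: 3

Derivation:
Path from root to J: D -> F -> B -> J
Depth = number of edges = 3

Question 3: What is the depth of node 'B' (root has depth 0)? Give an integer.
Answer: 2

Derivation:
Path from root to B: D -> F -> B
Depth = number of edges = 2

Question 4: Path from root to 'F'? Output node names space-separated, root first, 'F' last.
Answer: D F

Derivation:
Walk down from root: D -> F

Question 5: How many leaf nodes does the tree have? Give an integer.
Leaves (nodes with no children): A, G, H, K, L

Answer: 5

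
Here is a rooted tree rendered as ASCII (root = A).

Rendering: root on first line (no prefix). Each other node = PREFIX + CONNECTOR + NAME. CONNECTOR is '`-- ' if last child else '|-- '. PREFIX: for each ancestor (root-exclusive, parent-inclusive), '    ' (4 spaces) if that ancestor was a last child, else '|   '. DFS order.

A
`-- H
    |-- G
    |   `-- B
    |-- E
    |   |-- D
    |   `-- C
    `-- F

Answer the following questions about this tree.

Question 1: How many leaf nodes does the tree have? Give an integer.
Leaves (nodes with no children): B, C, D, F

Answer: 4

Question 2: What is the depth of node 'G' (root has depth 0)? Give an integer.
Answer: 2

Derivation:
Path from root to G: A -> H -> G
Depth = number of edges = 2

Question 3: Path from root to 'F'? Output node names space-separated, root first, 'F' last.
Walk down from root: A -> H -> F

Answer: A H F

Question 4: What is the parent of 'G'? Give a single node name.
Scan adjacency: G appears as child of H

Answer: H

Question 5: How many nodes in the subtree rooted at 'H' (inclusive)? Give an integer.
Subtree rooted at H contains: B, C, D, E, F, G, H
Count = 7

Answer: 7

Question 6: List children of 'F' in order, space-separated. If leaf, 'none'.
Answer: none

Derivation:
Node F's children (from adjacency): (leaf)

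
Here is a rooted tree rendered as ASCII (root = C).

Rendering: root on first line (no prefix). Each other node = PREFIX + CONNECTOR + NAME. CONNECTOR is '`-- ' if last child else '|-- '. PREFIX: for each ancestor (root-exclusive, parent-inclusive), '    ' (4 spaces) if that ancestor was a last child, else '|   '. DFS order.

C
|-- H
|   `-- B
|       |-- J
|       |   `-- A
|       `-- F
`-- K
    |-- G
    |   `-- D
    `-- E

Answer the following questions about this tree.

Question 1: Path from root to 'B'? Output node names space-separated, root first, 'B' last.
Answer: C H B

Derivation:
Walk down from root: C -> H -> B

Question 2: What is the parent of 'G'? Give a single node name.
Answer: K

Derivation:
Scan adjacency: G appears as child of K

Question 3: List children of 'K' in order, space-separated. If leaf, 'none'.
Node K's children (from adjacency): G, E

Answer: G E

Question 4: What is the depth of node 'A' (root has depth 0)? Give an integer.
Path from root to A: C -> H -> B -> J -> A
Depth = number of edges = 4

Answer: 4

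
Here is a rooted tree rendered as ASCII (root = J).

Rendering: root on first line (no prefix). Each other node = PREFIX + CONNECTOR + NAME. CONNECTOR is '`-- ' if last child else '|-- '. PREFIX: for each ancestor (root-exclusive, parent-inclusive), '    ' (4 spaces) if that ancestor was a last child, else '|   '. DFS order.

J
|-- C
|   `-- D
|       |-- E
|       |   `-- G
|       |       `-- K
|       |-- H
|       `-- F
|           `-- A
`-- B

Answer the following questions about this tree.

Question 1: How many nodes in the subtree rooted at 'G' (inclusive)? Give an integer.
Answer: 2

Derivation:
Subtree rooted at G contains: G, K
Count = 2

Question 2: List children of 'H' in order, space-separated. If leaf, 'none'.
Node H's children (from adjacency): (leaf)

Answer: none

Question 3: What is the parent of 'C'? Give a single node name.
Answer: J

Derivation:
Scan adjacency: C appears as child of J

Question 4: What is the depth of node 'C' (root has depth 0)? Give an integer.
Path from root to C: J -> C
Depth = number of edges = 1

Answer: 1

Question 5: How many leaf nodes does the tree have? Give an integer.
Answer: 4

Derivation:
Leaves (nodes with no children): A, B, H, K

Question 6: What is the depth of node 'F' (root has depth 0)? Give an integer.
Answer: 3

Derivation:
Path from root to F: J -> C -> D -> F
Depth = number of edges = 3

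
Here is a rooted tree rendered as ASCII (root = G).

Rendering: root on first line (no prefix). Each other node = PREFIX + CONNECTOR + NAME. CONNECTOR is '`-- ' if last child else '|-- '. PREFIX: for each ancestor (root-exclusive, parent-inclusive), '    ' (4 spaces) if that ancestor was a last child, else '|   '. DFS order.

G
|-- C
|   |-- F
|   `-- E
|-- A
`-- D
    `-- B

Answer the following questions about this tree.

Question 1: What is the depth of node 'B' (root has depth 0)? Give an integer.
Path from root to B: G -> D -> B
Depth = number of edges = 2

Answer: 2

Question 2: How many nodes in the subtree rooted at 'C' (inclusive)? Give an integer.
Answer: 3

Derivation:
Subtree rooted at C contains: C, E, F
Count = 3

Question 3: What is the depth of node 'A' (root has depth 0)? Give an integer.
Answer: 1

Derivation:
Path from root to A: G -> A
Depth = number of edges = 1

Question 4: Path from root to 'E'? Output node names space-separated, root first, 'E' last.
Answer: G C E

Derivation:
Walk down from root: G -> C -> E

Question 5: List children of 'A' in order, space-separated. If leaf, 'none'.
Node A's children (from adjacency): (leaf)

Answer: none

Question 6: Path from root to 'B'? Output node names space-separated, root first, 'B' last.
Walk down from root: G -> D -> B

Answer: G D B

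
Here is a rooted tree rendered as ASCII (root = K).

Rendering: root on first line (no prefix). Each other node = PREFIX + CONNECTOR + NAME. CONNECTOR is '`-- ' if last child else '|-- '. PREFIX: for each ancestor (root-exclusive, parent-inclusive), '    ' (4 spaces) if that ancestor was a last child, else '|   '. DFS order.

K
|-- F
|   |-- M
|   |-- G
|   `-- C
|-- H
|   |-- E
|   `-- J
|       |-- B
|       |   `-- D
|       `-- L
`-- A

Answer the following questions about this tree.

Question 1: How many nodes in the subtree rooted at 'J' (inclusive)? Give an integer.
Subtree rooted at J contains: B, D, J, L
Count = 4

Answer: 4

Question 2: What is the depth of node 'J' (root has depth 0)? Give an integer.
Answer: 2

Derivation:
Path from root to J: K -> H -> J
Depth = number of edges = 2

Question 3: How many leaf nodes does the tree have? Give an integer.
Leaves (nodes with no children): A, C, D, E, G, L, M

Answer: 7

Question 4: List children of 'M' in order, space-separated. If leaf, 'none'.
Node M's children (from adjacency): (leaf)

Answer: none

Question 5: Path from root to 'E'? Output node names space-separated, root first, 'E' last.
Answer: K H E

Derivation:
Walk down from root: K -> H -> E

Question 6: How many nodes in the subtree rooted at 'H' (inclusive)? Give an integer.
Answer: 6

Derivation:
Subtree rooted at H contains: B, D, E, H, J, L
Count = 6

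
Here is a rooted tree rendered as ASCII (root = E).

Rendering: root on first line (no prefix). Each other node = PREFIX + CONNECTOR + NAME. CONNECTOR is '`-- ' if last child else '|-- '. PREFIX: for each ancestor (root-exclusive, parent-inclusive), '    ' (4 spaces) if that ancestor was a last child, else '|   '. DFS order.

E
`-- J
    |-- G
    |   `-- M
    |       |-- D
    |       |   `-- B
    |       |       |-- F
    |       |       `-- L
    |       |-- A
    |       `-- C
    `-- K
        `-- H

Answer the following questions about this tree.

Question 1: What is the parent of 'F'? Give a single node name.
Scan adjacency: F appears as child of B

Answer: B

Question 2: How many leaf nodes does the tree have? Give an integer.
Leaves (nodes with no children): A, C, F, H, L

Answer: 5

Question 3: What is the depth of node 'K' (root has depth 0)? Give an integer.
Path from root to K: E -> J -> K
Depth = number of edges = 2

Answer: 2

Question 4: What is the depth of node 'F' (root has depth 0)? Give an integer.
Path from root to F: E -> J -> G -> M -> D -> B -> F
Depth = number of edges = 6

Answer: 6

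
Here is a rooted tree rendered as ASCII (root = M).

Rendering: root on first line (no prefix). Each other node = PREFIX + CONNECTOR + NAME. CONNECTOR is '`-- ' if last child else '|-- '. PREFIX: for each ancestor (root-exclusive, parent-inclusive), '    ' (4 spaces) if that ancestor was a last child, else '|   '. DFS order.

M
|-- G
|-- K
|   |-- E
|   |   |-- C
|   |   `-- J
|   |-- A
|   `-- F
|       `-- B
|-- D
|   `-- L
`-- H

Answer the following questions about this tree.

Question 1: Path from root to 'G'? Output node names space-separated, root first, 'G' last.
Walk down from root: M -> G

Answer: M G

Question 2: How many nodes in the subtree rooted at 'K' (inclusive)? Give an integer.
Answer: 7

Derivation:
Subtree rooted at K contains: A, B, C, E, F, J, K
Count = 7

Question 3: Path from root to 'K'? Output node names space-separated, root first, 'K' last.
Walk down from root: M -> K

Answer: M K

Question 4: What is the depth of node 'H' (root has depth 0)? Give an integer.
Answer: 1

Derivation:
Path from root to H: M -> H
Depth = number of edges = 1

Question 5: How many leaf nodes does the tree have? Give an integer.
Leaves (nodes with no children): A, B, C, G, H, J, L

Answer: 7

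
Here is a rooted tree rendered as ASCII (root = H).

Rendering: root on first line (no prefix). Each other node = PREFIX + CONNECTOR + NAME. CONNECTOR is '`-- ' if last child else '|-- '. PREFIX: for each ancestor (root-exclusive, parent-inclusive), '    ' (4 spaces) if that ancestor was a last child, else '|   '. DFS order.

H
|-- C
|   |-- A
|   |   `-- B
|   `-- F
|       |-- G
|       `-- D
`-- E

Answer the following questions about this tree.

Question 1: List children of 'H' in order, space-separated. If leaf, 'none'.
Answer: C E

Derivation:
Node H's children (from adjacency): C, E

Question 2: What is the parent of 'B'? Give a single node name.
Answer: A

Derivation:
Scan adjacency: B appears as child of A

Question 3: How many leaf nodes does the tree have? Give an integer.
Answer: 4

Derivation:
Leaves (nodes with no children): B, D, E, G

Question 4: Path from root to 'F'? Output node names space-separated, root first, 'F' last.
Answer: H C F

Derivation:
Walk down from root: H -> C -> F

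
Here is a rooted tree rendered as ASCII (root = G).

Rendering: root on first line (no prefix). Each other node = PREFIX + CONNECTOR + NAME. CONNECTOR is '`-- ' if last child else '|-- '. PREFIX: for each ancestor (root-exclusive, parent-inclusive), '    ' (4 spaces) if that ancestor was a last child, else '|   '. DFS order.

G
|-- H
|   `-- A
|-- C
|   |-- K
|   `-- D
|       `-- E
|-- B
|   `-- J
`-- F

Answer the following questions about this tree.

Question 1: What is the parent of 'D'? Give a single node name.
Scan adjacency: D appears as child of C

Answer: C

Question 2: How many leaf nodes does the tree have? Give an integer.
Answer: 5

Derivation:
Leaves (nodes with no children): A, E, F, J, K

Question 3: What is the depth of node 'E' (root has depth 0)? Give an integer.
Path from root to E: G -> C -> D -> E
Depth = number of edges = 3

Answer: 3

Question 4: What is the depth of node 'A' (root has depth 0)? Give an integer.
Answer: 2

Derivation:
Path from root to A: G -> H -> A
Depth = number of edges = 2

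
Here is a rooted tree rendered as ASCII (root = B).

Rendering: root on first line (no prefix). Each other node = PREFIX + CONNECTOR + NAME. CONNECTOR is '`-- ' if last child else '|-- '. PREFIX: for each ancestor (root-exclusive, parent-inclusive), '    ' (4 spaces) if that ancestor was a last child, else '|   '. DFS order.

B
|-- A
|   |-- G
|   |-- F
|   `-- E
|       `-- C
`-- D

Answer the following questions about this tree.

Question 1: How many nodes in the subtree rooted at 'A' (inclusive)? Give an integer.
Subtree rooted at A contains: A, C, E, F, G
Count = 5

Answer: 5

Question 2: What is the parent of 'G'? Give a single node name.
Answer: A

Derivation:
Scan adjacency: G appears as child of A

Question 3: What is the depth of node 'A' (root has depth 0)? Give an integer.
Path from root to A: B -> A
Depth = number of edges = 1

Answer: 1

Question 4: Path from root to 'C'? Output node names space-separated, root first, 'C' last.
Walk down from root: B -> A -> E -> C

Answer: B A E C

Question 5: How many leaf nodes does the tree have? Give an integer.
Leaves (nodes with no children): C, D, F, G

Answer: 4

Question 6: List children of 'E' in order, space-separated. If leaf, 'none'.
Answer: C

Derivation:
Node E's children (from adjacency): C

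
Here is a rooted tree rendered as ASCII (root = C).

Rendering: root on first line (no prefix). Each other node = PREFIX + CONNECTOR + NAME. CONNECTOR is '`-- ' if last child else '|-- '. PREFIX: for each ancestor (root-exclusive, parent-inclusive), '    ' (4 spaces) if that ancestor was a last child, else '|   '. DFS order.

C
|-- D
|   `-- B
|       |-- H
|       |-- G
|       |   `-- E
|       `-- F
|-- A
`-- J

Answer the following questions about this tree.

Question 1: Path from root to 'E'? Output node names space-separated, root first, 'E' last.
Walk down from root: C -> D -> B -> G -> E

Answer: C D B G E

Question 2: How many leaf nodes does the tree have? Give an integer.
Leaves (nodes with no children): A, E, F, H, J

Answer: 5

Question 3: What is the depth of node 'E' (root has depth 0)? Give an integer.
Answer: 4

Derivation:
Path from root to E: C -> D -> B -> G -> E
Depth = number of edges = 4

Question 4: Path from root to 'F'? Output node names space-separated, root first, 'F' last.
Walk down from root: C -> D -> B -> F

Answer: C D B F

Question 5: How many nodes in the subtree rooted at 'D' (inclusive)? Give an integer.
Subtree rooted at D contains: B, D, E, F, G, H
Count = 6

Answer: 6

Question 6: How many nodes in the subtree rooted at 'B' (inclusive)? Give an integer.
Subtree rooted at B contains: B, E, F, G, H
Count = 5

Answer: 5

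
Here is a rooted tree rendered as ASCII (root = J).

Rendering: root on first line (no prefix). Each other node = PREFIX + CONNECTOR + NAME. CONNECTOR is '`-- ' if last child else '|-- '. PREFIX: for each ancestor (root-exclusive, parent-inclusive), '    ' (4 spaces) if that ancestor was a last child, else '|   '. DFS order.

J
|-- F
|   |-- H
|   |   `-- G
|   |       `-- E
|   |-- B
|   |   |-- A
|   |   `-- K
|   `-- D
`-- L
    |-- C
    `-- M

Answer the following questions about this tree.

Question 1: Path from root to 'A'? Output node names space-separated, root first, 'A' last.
Answer: J F B A

Derivation:
Walk down from root: J -> F -> B -> A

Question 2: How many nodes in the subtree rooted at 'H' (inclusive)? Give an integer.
Answer: 3

Derivation:
Subtree rooted at H contains: E, G, H
Count = 3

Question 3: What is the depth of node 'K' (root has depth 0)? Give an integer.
Path from root to K: J -> F -> B -> K
Depth = number of edges = 3

Answer: 3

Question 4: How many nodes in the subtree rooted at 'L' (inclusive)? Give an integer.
Answer: 3

Derivation:
Subtree rooted at L contains: C, L, M
Count = 3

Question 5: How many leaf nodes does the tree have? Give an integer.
Answer: 6

Derivation:
Leaves (nodes with no children): A, C, D, E, K, M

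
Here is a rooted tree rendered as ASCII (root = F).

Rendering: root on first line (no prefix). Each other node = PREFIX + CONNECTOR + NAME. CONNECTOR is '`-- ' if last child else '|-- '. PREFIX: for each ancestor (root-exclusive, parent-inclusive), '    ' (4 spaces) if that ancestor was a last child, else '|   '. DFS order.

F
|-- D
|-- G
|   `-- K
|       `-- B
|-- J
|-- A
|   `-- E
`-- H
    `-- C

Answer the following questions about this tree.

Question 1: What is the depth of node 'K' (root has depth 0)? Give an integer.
Path from root to K: F -> G -> K
Depth = number of edges = 2

Answer: 2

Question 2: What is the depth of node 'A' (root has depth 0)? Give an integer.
Answer: 1

Derivation:
Path from root to A: F -> A
Depth = number of edges = 1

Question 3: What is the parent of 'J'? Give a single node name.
Scan adjacency: J appears as child of F

Answer: F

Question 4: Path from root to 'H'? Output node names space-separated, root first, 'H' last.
Answer: F H

Derivation:
Walk down from root: F -> H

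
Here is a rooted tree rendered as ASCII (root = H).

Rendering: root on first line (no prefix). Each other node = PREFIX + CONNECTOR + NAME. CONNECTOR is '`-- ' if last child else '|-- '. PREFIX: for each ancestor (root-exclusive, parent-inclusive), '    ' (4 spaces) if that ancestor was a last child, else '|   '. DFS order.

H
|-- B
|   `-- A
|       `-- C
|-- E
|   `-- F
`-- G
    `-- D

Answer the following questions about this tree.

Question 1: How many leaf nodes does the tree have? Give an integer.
Leaves (nodes with no children): C, D, F

Answer: 3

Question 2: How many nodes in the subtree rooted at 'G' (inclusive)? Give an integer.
Subtree rooted at G contains: D, G
Count = 2

Answer: 2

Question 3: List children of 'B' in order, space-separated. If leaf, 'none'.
Answer: A

Derivation:
Node B's children (from adjacency): A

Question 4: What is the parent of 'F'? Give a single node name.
Scan adjacency: F appears as child of E

Answer: E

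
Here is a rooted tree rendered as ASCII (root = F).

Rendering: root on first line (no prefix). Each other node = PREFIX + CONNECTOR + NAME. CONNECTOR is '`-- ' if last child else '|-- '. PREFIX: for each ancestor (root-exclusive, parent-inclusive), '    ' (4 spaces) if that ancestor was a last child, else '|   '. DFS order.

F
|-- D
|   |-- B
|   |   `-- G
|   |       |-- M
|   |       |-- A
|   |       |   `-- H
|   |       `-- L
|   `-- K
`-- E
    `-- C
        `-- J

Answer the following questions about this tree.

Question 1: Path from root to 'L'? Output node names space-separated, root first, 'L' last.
Answer: F D B G L

Derivation:
Walk down from root: F -> D -> B -> G -> L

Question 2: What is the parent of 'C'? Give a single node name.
Answer: E

Derivation:
Scan adjacency: C appears as child of E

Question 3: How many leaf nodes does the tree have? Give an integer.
Leaves (nodes with no children): H, J, K, L, M

Answer: 5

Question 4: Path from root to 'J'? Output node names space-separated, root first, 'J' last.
Walk down from root: F -> E -> C -> J

Answer: F E C J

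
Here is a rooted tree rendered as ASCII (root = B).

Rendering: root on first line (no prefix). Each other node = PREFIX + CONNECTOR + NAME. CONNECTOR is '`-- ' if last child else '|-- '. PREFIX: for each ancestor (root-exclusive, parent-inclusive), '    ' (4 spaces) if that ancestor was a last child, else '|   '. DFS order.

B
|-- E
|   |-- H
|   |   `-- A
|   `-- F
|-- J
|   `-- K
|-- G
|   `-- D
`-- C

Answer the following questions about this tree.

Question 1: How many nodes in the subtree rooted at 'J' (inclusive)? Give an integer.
Answer: 2

Derivation:
Subtree rooted at J contains: J, K
Count = 2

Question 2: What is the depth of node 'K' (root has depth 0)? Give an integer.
Answer: 2

Derivation:
Path from root to K: B -> J -> K
Depth = number of edges = 2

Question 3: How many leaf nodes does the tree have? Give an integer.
Leaves (nodes with no children): A, C, D, F, K

Answer: 5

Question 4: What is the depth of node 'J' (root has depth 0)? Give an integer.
Answer: 1

Derivation:
Path from root to J: B -> J
Depth = number of edges = 1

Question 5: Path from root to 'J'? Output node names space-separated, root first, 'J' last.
Answer: B J

Derivation:
Walk down from root: B -> J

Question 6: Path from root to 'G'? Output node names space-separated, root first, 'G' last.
Answer: B G

Derivation:
Walk down from root: B -> G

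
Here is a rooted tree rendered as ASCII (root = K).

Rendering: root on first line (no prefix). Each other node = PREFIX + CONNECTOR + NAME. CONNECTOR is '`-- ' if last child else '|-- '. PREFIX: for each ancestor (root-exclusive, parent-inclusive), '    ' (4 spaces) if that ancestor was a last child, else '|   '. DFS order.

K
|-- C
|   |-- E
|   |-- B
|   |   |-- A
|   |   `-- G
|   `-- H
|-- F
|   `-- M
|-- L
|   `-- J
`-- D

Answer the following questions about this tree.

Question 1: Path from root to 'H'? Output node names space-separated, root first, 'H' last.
Walk down from root: K -> C -> H

Answer: K C H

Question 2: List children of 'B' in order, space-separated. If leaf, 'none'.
Answer: A G

Derivation:
Node B's children (from adjacency): A, G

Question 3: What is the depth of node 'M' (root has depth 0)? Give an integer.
Answer: 2

Derivation:
Path from root to M: K -> F -> M
Depth = number of edges = 2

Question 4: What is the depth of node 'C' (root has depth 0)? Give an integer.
Path from root to C: K -> C
Depth = number of edges = 1

Answer: 1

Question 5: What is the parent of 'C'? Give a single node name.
Scan adjacency: C appears as child of K

Answer: K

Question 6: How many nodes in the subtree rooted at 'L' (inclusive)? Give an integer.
Answer: 2

Derivation:
Subtree rooted at L contains: J, L
Count = 2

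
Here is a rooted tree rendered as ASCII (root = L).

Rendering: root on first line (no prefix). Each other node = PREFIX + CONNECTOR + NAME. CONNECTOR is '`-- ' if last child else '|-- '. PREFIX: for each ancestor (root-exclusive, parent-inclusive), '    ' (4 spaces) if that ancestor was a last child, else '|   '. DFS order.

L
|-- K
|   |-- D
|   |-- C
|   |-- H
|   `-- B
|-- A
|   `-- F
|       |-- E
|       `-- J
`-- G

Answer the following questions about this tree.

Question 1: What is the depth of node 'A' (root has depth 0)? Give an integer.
Path from root to A: L -> A
Depth = number of edges = 1

Answer: 1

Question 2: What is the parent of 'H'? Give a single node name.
Scan adjacency: H appears as child of K

Answer: K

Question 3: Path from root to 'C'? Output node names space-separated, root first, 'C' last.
Walk down from root: L -> K -> C

Answer: L K C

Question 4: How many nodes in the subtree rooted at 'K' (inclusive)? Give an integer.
Subtree rooted at K contains: B, C, D, H, K
Count = 5

Answer: 5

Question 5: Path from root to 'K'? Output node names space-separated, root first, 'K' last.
Answer: L K

Derivation:
Walk down from root: L -> K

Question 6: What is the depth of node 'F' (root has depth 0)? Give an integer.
Answer: 2

Derivation:
Path from root to F: L -> A -> F
Depth = number of edges = 2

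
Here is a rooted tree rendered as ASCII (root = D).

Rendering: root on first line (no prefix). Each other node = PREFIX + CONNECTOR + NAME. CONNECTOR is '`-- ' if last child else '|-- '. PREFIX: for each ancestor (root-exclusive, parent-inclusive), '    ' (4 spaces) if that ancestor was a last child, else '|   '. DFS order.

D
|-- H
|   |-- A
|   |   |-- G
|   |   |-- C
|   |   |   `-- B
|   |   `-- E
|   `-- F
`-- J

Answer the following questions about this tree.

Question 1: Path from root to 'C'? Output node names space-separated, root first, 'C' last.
Answer: D H A C

Derivation:
Walk down from root: D -> H -> A -> C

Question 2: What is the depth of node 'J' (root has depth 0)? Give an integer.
Answer: 1

Derivation:
Path from root to J: D -> J
Depth = number of edges = 1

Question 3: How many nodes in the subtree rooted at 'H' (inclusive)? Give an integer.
Subtree rooted at H contains: A, B, C, E, F, G, H
Count = 7

Answer: 7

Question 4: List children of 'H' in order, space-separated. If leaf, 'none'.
Node H's children (from adjacency): A, F

Answer: A F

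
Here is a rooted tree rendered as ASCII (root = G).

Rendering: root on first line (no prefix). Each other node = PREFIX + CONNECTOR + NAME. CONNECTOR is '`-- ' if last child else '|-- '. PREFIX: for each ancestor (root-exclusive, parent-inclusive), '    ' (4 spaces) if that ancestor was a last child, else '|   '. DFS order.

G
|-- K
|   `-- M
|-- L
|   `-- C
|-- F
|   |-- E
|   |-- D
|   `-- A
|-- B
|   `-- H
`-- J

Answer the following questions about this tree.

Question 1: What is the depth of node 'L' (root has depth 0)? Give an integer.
Path from root to L: G -> L
Depth = number of edges = 1

Answer: 1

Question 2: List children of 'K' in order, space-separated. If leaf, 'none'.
Node K's children (from adjacency): M

Answer: M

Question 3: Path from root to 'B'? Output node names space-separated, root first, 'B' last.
Answer: G B

Derivation:
Walk down from root: G -> B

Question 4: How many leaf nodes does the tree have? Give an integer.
Answer: 7

Derivation:
Leaves (nodes with no children): A, C, D, E, H, J, M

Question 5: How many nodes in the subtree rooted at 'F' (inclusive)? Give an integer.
Answer: 4

Derivation:
Subtree rooted at F contains: A, D, E, F
Count = 4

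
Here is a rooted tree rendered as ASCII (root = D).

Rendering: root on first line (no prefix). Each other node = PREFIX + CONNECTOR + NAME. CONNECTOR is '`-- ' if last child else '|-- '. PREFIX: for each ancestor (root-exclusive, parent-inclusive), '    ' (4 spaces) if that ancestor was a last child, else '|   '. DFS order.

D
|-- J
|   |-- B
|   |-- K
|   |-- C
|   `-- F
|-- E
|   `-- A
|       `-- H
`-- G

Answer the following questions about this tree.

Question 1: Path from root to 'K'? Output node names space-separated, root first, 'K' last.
Answer: D J K

Derivation:
Walk down from root: D -> J -> K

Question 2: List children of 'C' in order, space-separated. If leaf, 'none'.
Answer: none

Derivation:
Node C's children (from adjacency): (leaf)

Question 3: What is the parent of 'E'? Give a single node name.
Answer: D

Derivation:
Scan adjacency: E appears as child of D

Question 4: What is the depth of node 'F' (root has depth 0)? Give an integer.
Answer: 2

Derivation:
Path from root to F: D -> J -> F
Depth = number of edges = 2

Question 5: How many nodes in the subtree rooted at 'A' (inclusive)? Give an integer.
Answer: 2

Derivation:
Subtree rooted at A contains: A, H
Count = 2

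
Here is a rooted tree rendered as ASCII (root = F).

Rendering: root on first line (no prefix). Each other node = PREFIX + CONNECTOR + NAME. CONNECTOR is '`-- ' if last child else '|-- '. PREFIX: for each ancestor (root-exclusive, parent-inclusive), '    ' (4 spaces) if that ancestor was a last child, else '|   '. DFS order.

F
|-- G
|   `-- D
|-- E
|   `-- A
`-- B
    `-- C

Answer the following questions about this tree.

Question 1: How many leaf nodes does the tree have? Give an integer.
Answer: 3

Derivation:
Leaves (nodes with no children): A, C, D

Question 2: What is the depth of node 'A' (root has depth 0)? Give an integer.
Answer: 2

Derivation:
Path from root to A: F -> E -> A
Depth = number of edges = 2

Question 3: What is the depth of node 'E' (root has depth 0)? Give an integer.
Answer: 1

Derivation:
Path from root to E: F -> E
Depth = number of edges = 1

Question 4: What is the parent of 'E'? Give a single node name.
Answer: F

Derivation:
Scan adjacency: E appears as child of F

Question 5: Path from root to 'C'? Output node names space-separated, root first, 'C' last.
Walk down from root: F -> B -> C

Answer: F B C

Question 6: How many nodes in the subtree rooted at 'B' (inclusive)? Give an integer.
Subtree rooted at B contains: B, C
Count = 2

Answer: 2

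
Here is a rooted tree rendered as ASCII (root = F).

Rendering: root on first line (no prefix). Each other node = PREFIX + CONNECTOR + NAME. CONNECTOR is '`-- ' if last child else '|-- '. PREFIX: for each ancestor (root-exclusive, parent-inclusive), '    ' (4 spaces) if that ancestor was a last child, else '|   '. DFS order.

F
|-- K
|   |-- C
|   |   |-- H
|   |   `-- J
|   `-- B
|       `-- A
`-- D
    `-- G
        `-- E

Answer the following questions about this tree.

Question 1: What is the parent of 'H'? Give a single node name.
Answer: C

Derivation:
Scan adjacency: H appears as child of C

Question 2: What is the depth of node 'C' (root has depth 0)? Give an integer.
Answer: 2

Derivation:
Path from root to C: F -> K -> C
Depth = number of edges = 2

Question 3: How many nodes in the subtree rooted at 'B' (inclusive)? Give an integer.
Answer: 2

Derivation:
Subtree rooted at B contains: A, B
Count = 2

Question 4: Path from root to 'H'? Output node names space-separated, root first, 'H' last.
Answer: F K C H

Derivation:
Walk down from root: F -> K -> C -> H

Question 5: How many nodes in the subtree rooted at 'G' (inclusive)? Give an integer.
Answer: 2

Derivation:
Subtree rooted at G contains: E, G
Count = 2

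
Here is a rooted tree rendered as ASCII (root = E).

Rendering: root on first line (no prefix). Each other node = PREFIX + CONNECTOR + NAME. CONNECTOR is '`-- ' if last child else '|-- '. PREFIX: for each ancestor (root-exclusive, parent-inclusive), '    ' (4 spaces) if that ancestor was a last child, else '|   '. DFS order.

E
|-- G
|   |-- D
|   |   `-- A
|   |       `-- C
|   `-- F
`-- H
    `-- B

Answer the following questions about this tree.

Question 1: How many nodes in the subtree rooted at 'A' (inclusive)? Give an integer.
Subtree rooted at A contains: A, C
Count = 2

Answer: 2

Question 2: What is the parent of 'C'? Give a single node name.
Scan adjacency: C appears as child of A

Answer: A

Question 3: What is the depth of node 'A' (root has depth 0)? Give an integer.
Answer: 3

Derivation:
Path from root to A: E -> G -> D -> A
Depth = number of edges = 3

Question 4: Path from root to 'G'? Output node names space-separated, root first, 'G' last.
Answer: E G

Derivation:
Walk down from root: E -> G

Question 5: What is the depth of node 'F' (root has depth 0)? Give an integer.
Answer: 2

Derivation:
Path from root to F: E -> G -> F
Depth = number of edges = 2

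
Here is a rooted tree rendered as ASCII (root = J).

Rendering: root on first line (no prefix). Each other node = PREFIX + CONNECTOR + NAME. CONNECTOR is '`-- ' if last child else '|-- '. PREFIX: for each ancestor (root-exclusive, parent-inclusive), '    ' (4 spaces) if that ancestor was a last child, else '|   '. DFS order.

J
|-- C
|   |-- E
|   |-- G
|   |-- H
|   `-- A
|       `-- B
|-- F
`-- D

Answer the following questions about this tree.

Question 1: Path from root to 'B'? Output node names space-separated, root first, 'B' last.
Answer: J C A B

Derivation:
Walk down from root: J -> C -> A -> B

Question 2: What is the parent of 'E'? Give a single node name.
Answer: C

Derivation:
Scan adjacency: E appears as child of C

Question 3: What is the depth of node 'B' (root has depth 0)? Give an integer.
Answer: 3

Derivation:
Path from root to B: J -> C -> A -> B
Depth = number of edges = 3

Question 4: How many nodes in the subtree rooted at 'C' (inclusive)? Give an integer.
Subtree rooted at C contains: A, B, C, E, G, H
Count = 6

Answer: 6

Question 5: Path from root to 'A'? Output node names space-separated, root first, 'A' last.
Walk down from root: J -> C -> A

Answer: J C A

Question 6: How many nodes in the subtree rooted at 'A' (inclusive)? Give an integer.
Answer: 2

Derivation:
Subtree rooted at A contains: A, B
Count = 2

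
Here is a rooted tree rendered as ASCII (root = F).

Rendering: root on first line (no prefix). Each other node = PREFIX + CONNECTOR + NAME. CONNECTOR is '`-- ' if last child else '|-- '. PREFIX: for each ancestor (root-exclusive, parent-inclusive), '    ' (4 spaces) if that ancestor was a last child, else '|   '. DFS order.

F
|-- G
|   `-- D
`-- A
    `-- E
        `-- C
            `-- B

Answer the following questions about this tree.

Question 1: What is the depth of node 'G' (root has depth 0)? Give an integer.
Answer: 1

Derivation:
Path from root to G: F -> G
Depth = number of edges = 1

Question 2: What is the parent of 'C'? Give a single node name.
Answer: E

Derivation:
Scan adjacency: C appears as child of E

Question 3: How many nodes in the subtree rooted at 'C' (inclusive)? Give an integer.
Subtree rooted at C contains: B, C
Count = 2

Answer: 2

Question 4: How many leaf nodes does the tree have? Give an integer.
Leaves (nodes with no children): B, D

Answer: 2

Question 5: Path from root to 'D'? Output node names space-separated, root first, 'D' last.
Answer: F G D

Derivation:
Walk down from root: F -> G -> D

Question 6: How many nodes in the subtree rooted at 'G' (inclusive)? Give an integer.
Subtree rooted at G contains: D, G
Count = 2

Answer: 2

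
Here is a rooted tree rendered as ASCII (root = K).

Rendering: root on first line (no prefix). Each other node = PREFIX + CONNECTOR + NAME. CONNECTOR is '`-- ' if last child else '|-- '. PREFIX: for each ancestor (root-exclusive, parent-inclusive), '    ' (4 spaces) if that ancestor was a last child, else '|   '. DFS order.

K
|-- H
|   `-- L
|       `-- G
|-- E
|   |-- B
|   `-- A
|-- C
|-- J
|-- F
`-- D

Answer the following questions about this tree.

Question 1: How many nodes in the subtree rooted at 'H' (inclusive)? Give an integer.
Subtree rooted at H contains: G, H, L
Count = 3

Answer: 3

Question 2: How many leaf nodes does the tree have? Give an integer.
Leaves (nodes with no children): A, B, C, D, F, G, J

Answer: 7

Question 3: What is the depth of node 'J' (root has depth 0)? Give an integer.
Path from root to J: K -> J
Depth = number of edges = 1

Answer: 1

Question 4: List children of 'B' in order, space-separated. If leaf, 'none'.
Node B's children (from adjacency): (leaf)

Answer: none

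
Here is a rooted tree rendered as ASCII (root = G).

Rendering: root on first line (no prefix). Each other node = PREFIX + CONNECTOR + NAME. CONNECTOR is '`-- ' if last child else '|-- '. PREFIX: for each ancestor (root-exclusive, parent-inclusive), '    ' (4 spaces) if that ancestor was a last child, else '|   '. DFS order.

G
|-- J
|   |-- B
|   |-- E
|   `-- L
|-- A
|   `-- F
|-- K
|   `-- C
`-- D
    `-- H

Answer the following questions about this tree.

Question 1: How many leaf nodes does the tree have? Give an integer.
Leaves (nodes with no children): B, C, E, F, H, L

Answer: 6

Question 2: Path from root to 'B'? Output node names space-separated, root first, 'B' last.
Answer: G J B

Derivation:
Walk down from root: G -> J -> B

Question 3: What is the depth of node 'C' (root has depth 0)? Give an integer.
Answer: 2

Derivation:
Path from root to C: G -> K -> C
Depth = number of edges = 2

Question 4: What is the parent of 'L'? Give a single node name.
Answer: J

Derivation:
Scan adjacency: L appears as child of J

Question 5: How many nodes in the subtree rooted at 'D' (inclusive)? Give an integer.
Subtree rooted at D contains: D, H
Count = 2

Answer: 2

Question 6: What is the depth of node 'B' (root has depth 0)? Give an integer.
Answer: 2

Derivation:
Path from root to B: G -> J -> B
Depth = number of edges = 2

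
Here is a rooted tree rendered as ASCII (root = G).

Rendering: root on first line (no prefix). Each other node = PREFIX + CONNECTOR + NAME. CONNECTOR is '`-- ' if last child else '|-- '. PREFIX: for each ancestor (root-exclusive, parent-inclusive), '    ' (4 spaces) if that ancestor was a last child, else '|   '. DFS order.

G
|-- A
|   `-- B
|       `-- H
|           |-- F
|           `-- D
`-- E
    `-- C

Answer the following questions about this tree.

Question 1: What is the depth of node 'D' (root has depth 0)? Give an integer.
Answer: 4

Derivation:
Path from root to D: G -> A -> B -> H -> D
Depth = number of edges = 4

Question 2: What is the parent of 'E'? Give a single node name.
Scan adjacency: E appears as child of G

Answer: G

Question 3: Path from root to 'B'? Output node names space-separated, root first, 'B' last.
Answer: G A B

Derivation:
Walk down from root: G -> A -> B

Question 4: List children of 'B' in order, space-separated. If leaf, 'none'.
Node B's children (from adjacency): H

Answer: H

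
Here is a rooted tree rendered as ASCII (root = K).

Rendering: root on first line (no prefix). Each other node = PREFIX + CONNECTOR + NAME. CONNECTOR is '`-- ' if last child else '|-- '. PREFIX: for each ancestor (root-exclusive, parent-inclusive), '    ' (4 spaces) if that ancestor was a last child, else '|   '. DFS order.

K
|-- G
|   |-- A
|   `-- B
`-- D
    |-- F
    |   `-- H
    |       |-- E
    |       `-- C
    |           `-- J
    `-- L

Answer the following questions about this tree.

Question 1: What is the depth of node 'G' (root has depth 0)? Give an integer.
Answer: 1

Derivation:
Path from root to G: K -> G
Depth = number of edges = 1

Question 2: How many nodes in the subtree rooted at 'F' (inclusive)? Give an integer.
Answer: 5

Derivation:
Subtree rooted at F contains: C, E, F, H, J
Count = 5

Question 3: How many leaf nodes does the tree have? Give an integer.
Answer: 5

Derivation:
Leaves (nodes with no children): A, B, E, J, L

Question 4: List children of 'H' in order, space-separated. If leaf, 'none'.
Answer: E C

Derivation:
Node H's children (from adjacency): E, C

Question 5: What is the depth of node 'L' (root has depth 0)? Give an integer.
Answer: 2

Derivation:
Path from root to L: K -> D -> L
Depth = number of edges = 2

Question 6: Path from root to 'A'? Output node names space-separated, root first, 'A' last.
Walk down from root: K -> G -> A

Answer: K G A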